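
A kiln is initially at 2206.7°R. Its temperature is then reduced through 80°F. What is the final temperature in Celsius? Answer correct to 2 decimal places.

Initial temperature in Celsius: (2206.7 - 491.67) × 5/9 = 952.7944°C.
The 80°F change is an interval, so only the factor 5/9 applies: -80 × 5/9 = -44.4444°C.
Final Celsius temperature: 952.7944 - 44.4444 = 908.3500°C.

908.35°C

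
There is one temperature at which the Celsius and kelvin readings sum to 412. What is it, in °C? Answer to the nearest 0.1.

69.4°C

Let C be the Celsius reading. The kelvin reading is K = 1·C + 273.15.
Require C + K = 412: (2)·C + 273.15 = 412.
C = (412 - 273.15) / (2) = 69.4.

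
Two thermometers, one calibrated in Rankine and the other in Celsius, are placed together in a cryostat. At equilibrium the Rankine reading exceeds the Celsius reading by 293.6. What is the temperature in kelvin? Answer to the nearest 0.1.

Let x be the Rankine reading; then the Celsius reading is 5/9·x - 273.15.
(5/9·x - 273.15) - x = -293.6  ⇒  (-4/9)·x = -20.45  ⇒  x = 46.0125°R.
In Celsius: (46.0125 - 491.67) × 5/9 = -247.5875°C.
In kelvin: -247.5875 + 273.15 = 25.6 K.

25.6 K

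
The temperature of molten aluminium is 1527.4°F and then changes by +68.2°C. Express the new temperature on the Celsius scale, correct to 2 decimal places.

Initial temperature in Celsius: (1527.4 - 32) × 5/9 = 830.7778°C.
Final Celsius temperature: 830.7778 + 68.2000 = 898.9778°C.

898.98°C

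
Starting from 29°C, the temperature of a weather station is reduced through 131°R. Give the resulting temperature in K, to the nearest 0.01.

The 131°R change is an interval, so only the factor 5/9 applies: -131 × 5/9 = -72.7778°C.
Final Celsius temperature: 29.0000 - 72.7778 = -43.7778°C.
In kelvin: -43.7778 + 273.15 = 229.37 K.

229.37 K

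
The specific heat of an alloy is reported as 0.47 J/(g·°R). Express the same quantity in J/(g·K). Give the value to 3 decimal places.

The quantity depends on a temperature interval, so only the ratio of degree sizes applies; the offset between the scales is irrelevant.
A change of 1 K is a change of 1.8°R, so per K the value is 0.47 × 1.8 = 0.846.

0.846 J/(g·K)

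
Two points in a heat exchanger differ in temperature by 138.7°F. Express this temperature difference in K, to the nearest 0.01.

For a temperature interval the offset drops out; only the factor 5/9 applies.
138.7 × 5/9 = 77.06.

77.06 K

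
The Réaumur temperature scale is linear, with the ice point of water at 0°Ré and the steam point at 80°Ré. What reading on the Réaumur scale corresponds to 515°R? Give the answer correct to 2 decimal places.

First in Celsius: (515 - 491.67) × 5/9 = 12.9611°C.
Linearly onto the Réaumur scale: 0 + (12.9611 / 100) × (80 - 0) = 10.37°Ré.

10.37°Ré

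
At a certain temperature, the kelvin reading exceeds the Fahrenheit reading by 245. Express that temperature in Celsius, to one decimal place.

Let x be the kelvin reading; then the Fahrenheit reading is 1.8·x - 459.67.
(1.8·x - 459.67) - x = -245  ⇒  (0.8)·x = 214.67  ⇒  x = 268.3375 K.
In Celsius: 268.3375 - 273.15 = -4.8°C.

-4.8°C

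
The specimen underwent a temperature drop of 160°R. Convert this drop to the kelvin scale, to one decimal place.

88.9 K

An interval of 1°R corresponds to 5/9 K.
160 × 5/9 = 88.9.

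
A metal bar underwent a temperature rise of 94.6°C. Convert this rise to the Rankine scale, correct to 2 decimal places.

An interval of 1°C corresponds to 1.8°R.
94.6 × 1.8 = 170.28.

170.28°R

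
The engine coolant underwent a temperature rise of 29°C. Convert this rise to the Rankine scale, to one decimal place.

Only the scale ratio 1.8 matters for a change in temperature.
29 × 1.8 = 52.2.

52.2°R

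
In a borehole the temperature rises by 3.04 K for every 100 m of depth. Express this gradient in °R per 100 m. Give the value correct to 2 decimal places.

5.47 °R/100 m

Since only a temperature interval is involved, the additive offset between the scales drops out.
A change of 1 K is a change of 1.8°R, so 3.04 × 1.8 = 5.47.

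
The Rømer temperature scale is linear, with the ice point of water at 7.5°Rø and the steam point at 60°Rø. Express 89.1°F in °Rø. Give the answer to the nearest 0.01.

24.15°Rø

First in Celsius: (89.1 - 32) × 5/9 = 31.7222°C.
Linearly onto the Rømer scale: 7.5 + (31.7222 / 100) × (60 - 7.5) = 24.15°Rø.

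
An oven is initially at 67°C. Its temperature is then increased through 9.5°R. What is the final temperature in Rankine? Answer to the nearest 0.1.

The 9.5°R change is an interval, so only the factor 5/9 applies: +9.5 × 5/9 = +5.2778°C.
Final Celsius temperature: 67.0000 + 5.2778 = 72.2778°C.
In Rankine: 72.2778 × 1.8 + 491.67 = 621.8°R.

621.8°R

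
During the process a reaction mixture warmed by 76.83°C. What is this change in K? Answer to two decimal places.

Celsius and kelvin degrees are the same size, so the interval is unchanged: 76.83.

76.83 K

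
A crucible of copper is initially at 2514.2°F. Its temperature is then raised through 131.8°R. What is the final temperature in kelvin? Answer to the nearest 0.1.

Initial temperature in Celsius: (2514.2 - 32) × 5/9 = 1379.0000°C.
The 131.8°R change is an interval, so only the factor 5/9 applies: +131.8 × 5/9 = +73.2222°C.
Final Celsius temperature: 1379.0000 + 73.2222 = 1452.2222°C.
In kelvin: 1452.2222 + 273.15 = 1725.4 K.

1725.4 K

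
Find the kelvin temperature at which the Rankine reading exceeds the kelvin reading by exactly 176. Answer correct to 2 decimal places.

Let K be the kelvin reading. The Rankine reading is R = 1.8·K.
Require R - K = 176: (0.8)·K = 176.
K = (176) / (0.8) = 220.00.

220.00 K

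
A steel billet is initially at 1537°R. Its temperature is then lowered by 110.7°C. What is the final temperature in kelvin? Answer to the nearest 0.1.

743.2 K

Initial temperature in Celsius: (1537 - 491.67) × 5/9 = 580.7389°C.
Final Celsius temperature: 580.7389 - 110.7000 = 470.0389°C.
In kelvin: 470.0389 + 273.15 = 743.2 K.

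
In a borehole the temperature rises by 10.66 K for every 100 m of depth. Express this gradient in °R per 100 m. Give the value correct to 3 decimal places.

19.188 °R/100 m

The quantity depends on a temperature interval, so only the ratio of degree sizes applies; the offset between the scales is irrelevant.
A change of 1 K is a change of 1.8°R, so 10.66 × 1.8 = 19.188.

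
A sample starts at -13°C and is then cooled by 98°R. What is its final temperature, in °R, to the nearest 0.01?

370.27°R

The 98°R change is an interval, so only the factor 5/9 applies: -98 × 5/9 = -54.4444°C.
Final Celsius temperature: -13.0000 - 54.4444 = -67.4444°C.
In Rankine: -67.4444 × 1.8 + 491.67 = 370.27°R.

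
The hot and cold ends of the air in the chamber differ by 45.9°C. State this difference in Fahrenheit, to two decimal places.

For a temperature interval the offset drops out; only the factor 1.8 applies.
45.9 × 1.8 = 82.62.

82.62°F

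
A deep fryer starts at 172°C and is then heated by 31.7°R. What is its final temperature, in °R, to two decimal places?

832.97°R

The 31.7°R change is an interval, so only the factor 5/9 applies: +31.7 × 5/9 = +17.6111°C.
Final Celsius temperature: 172.0000 + 17.6111 = 189.6111°C.
In Rankine: 189.6111 × 1.8 + 491.67 = 832.97°R.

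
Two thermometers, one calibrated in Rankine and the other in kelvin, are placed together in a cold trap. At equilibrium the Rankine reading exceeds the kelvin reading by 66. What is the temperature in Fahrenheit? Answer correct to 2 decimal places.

-311.17°F

Let x be the Rankine reading; then the kelvin reading is 5/9·x.
(5/9·x) - x = -66  ⇒  (-4/9)·x = -66  ⇒  x = 148.5000°R.
In Celsius: (148.5 - 491.67) × 5/9 = -190.6500°C.
In Fahrenheit: -190.6500 × 1.8 + 32 = -311.17°F.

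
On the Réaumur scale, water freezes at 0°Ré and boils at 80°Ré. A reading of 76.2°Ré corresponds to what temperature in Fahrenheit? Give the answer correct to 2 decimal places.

Linear interpolation between the fixed points: C = (76.2 - 0) × 100 / (80 - 0) = 95.2500°C.
Then 95.2500 × 1.8 + 32 = 203.45°F.

203.45°F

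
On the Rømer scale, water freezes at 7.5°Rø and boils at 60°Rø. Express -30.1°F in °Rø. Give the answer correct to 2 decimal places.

-10.61°Rø

First in Celsius: (-30.1 - 32) × 5/9 = -34.5000°C.
Linearly onto the Rømer scale: 7.5 + (-34.5000 / 100) × (60 - 7.5) = -10.61°Rø.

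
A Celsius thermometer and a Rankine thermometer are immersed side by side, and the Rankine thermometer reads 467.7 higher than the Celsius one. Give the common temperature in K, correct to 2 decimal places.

Let x be the Celsius reading; then the Rankine reading is 1.8·x + 491.67.
(1.8·x + 491.67) - x = 467.7  ⇒  (0.8)·x = -23.97  ⇒  x = -29.9625°C.
In kelvin: -29.9625 + 273.15 = 243.19 K.

243.19 K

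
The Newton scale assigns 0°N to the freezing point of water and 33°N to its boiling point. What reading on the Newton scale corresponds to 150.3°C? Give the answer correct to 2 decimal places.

49.60°N

Linearly onto the Newton scale: 0 + (150.3000 / 100) × (33 - 0) = 49.60°N.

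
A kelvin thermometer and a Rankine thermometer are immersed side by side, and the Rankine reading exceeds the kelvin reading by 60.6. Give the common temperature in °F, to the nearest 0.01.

-323.32°F

Let x be the kelvin reading; then the Rankine reading is 1.8·x.
(1.8·x) - x = 60.6  ⇒  (0.8)·x = 60.6  ⇒  x = 75.7500 K.
In Celsius: 75.75 - 273.15 = -197.4000°C.
In Fahrenheit: -197.4000 × 1.8 + 32 = -323.32°F.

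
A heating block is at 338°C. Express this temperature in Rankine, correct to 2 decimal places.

1100.07°R

In Rankine: 338.0000 × 1.8 + 491.67 = 1100.07°R.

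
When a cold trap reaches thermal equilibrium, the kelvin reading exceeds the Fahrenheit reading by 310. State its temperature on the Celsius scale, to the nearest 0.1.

Let x be the Fahrenheit reading; then the kelvin reading is 5/9·x + 255.372.
(5/9·x + 255.372) - x = 310  ⇒  (-4/9)·x = 54.6278  ⇒  x = -122.9125°F.
In Celsius: (-122.9125 - 32) × 5/9 = -86.1°C.

-86.1°C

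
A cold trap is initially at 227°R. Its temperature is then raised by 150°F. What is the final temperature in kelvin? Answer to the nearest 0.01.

209.44 K

Initial temperature in Celsius: (227 - 491.67) × 5/9 = -147.0389°C.
The 150°F change is an interval, so only the factor 5/9 applies: +150 × 5/9 = +83.3333°C.
Final Celsius temperature: -147.0389 + 83.3333 = -63.7056°C.
In kelvin: -63.7056 + 273.15 = 209.44 K.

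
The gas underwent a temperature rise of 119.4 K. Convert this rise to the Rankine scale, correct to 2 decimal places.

214.92°R

Only the scale ratio 1.8 matters for a change in temperature.
119.4 × 1.8 = 214.92.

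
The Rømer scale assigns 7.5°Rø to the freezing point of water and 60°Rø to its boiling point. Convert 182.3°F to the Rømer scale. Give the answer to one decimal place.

51.3°Rø

First in Celsius: (182.3 - 32) × 5/9 = 83.5000°C.
Linearly onto the Rømer scale: 7.5 + (83.5000 / 100) × (60 - 7.5) = 51.3°Rø.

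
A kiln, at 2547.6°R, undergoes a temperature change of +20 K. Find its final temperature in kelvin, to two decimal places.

Initial temperature in Celsius: (2547.6 - 491.67) × 5/9 = 1142.1833°C.
The 20 K change is an interval; Kelvin and Celsius degrees are the same size, so ΔC = +20°C.
Final Celsius temperature: 1142.1833 + 20.0000 = 1162.1833°C.
In kelvin: 1162.1833 + 273.15 = 1435.33 K.

1435.33 K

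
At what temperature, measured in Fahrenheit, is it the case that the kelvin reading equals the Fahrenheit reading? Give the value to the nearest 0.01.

574.59°F

Let F be the Fahrenheit reading. The kelvin reading is K = 5/9·F + 255.372.
Set K = F: 5/9·F + 255.372 = F.
(-4/9)·F = -255.372  ⇒  F = 574.59.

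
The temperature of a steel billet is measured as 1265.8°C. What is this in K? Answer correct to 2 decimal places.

1538.95 K

In kelvin: 1265.8000 + 273.15 = 1538.95 K.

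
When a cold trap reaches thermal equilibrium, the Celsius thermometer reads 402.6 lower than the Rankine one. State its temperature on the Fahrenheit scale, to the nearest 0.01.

Let x be the Rankine reading; then the Celsius reading is 5/9·x - 273.15.
(5/9·x - 273.15) - x = -402.6  ⇒  (-4/9)·x = -129.45  ⇒  x = 291.2625°R.
In Celsius: (291.2625 - 491.67) × 5/9 = -111.3375°C.
In Fahrenheit: -111.3375 × 1.8 + 32 = -168.41°F.

-168.41°F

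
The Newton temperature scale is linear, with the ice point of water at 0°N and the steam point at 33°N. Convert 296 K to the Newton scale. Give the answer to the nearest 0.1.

First in Celsius: 296 - 273.15 = 22.8500°C.
Linearly onto the Newton scale: 0 + (22.8500 / 100) × (33 - 0) = 7.5°N.

7.5°N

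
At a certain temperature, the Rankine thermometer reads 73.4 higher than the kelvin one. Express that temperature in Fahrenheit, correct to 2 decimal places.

Let x be the kelvin reading; then the Rankine reading is 1.8·x.
(1.8·x) - x = 73.4  ⇒  (0.8)·x = 73.4  ⇒  x = 91.7500 K.
In Celsius: 91.75 - 273.15 = -181.4000°C.
In Fahrenheit: -181.4000 × 1.8 + 32 = -294.52°F.

-294.52°F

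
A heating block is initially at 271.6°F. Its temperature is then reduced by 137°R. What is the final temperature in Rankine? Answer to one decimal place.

Initial temperature in Celsius: (271.6 - 32) × 5/9 = 133.1111°C.
The 137°R change is an interval, so only the factor 5/9 applies: -137 × 5/9 = -76.1111°C.
Final Celsius temperature: 133.1111 - 76.1111 = 57.0000°C.
In Rankine: 57.0000 × 1.8 + 491.67 = 594.3°R.

594.3°R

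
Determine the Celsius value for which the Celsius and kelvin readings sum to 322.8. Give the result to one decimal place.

24.8°C

Let C be the Celsius reading. The kelvin reading is K = 1·C + 273.15.
Require C + K = 322.8: (2)·C + 273.15 = 322.8.
C = (322.8 - 273.15) / (2) = 24.8.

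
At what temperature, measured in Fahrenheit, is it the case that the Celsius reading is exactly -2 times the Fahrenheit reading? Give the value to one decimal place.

Let F be the Fahrenheit reading. The Celsius reading is C = 5/9·F - 17.7778.
Require C = -2·F: 5/9·F - 17.7778 = -2·F.
(23/9)·F = 17.7778  ⇒  F = 7.0.

7.0°F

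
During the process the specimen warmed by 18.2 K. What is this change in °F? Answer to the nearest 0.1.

Only the scale ratio 1.8 matters for a change in temperature.
18.2 × 1.8 = 32.8.

32.8°F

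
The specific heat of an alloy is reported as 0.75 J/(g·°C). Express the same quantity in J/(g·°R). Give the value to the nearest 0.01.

0.42 J/(g·°R)

Since only a temperature interval is involved, the additive offset between the scales drops out.
A change of 1°R is a change of 5/9°C, so per °R the value is 0.75 × 5/9 = 0.42.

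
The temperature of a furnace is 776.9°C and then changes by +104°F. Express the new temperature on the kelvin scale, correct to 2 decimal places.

1107.83 K

The 104°F change is an interval, so only the factor 5/9 applies: +104 × 5/9 = +57.7778°C.
Final Celsius temperature: 776.9000 + 57.7778 = 834.6778°C.
In kelvin: 834.6778 + 273.15 = 1107.83 K.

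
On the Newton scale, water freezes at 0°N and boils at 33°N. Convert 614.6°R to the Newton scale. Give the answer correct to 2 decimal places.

First in Celsius: (614.6 - 491.67) × 5/9 = 68.2944°C.
Linearly onto the Newton scale: 0 + (68.2944 / 100) × (33 - 0) = 22.54°N.

22.54°N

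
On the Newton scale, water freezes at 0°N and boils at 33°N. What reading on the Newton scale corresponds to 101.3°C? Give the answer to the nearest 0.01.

Linearly onto the Newton scale: 0 + (101.3000 / 100) × (33 - 0) = 33.43°N.

33.43°N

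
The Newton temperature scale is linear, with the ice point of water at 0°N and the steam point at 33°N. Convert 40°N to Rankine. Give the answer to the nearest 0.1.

Linear interpolation between the fixed points: C = (40 - 0) × 100 / (33 - 0) = 121.2121°C.
Then 121.2121 × 1.8 + 491.67 = 709.9°R.

709.9°R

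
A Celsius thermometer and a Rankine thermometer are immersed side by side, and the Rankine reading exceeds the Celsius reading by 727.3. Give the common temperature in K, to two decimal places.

567.69 K

Let x be the Celsius reading; then the Rankine reading is 1.8·x + 491.67.
(1.8·x + 491.67) - x = 727.3  ⇒  (0.8)·x = 235.63  ⇒  x = 294.5375°C.
In kelvin: 294.5375 + 273.15 = 567.69 K.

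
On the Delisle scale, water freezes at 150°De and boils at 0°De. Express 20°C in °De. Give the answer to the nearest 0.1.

Linearly onto the Delisle scale: 150 + (20.0000 / 100) × (0 - 150) = 120.0°De.

120.0°De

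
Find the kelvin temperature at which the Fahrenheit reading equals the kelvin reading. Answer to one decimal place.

574.6 K

Let K be the kelvin reading. The Fahrenheit reading is F = 1.8·K - 459.67.
Set F = K: 1.8·K - 459.67 = K.
(0.8)·K = 459.67  ⇒  K = 574.6.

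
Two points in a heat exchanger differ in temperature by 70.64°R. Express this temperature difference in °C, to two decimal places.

39.24°C

For a temperature interval the offset drops out; only the factor 5/9 applies.
70.64 × 5/9 = 39.24.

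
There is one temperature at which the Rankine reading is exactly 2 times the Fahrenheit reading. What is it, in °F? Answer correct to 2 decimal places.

459.67°F

Let F be the Fahrenheit reading. The Rankine reading is R = 1·F + 459.67.
Require R = 2·F: 1·F + 459.67 = 2·F.
(-1)·F = -459.67  ⇒  F = 459.67.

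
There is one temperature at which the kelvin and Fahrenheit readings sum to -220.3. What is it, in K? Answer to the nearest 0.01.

Let K be the kelvin reading. The Fahrenheit reading is F = 1.8·K - 459.67.
Require K + F = -220.3: (2.8)·K - 459.67 = -220.3.
K = (-220.3 + 459.67) / (2.8) = 85.49.

85.49 K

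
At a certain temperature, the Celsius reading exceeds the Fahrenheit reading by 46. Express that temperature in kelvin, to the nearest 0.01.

Let x be the Celsius reading; then the Fahrenheit reading is 1.8·x + 32.
(1.8·x + 32) - x = -46  ⇒  (0.8)·x = -78  ⇒  x = -97.5000°C.
In kelvin: -97.5000 + 273.15 = 175.65 K.

175.65 K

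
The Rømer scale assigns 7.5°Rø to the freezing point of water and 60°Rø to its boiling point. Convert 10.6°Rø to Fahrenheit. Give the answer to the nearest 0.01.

Linear interpolation between the fixed points: C = (10.6 - 7.5) × 100 / (60 - 7.5) = 5.9048°C.
Then 5.9048 × 1.8 + 32 = 42.63°F.

42.63°F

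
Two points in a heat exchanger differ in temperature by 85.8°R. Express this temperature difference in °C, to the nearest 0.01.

Only the scale ratio 5/9 matters for a change in temperature.
85.8 × 5/9 = 47.67.

47.67°C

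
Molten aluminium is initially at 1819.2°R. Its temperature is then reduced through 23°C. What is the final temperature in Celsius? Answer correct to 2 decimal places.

714.52°C

Initial temperature in Celsius: (1819.2 - 491.67) × 5/9 = 737.5167°C.
Final Celsius temperature: 737.5167 - 23.0000 = 714.5167°C.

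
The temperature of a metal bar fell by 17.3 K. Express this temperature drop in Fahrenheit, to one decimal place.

An interval of 1 K corresponds to 1.8°F.
17.3 × 1.8 = 31.1.

31.1°F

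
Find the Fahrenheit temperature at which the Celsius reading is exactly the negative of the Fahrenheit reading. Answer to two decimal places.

11.43°F

Let F be the Fahrenheit reading. The Celsius reading is C = 5/9·F - 17.7778.
Require C = -1·F: 5/9·F - 17.7778 = -1·F.
(14/9)·F = 17.7778  ⇒  F = 11.43.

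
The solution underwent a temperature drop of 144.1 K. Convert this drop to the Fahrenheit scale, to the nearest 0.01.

An interval of 1 K corresponds to 1.8°F.
144.1 × 1.8 = 259.38.

259.38°F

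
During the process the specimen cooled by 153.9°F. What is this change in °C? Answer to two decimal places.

85.50°C

An interval of 1°F corresponds to 5/9°C.
153.9 × 5/9 = 85.50.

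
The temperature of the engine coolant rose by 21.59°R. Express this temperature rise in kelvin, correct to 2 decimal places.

For a temperature interval the offset drops out; only the factor 5/9 applies.
21.59 × 5/9 = 11.99.

11.99 K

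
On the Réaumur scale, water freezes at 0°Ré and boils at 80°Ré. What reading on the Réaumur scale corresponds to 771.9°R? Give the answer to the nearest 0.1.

124.5°Ré

First in Celsius: (771.9 - 491.67) × 5/9 = 155.6833°C.
Linearly onto the Réaumur scale: 0 + (155.6833 / 100) × (80 - 0) = 124.5°Ré.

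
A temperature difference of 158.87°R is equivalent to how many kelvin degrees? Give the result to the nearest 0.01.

An interval of 1°R corresponds to 5/9 K.
158.87 × 5/9 = 88.26.

88.26 K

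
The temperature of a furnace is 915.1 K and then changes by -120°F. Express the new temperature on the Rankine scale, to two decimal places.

1527.18°R

Initial temperature in Celsius: 915.1 - 273.15 = 641.9500°C.
The 120°F change is an interval, so only the factor 5/9 applies: -120 × 5/9 = -66.6667°C.
Final Celsius temperature: 641.9500 - 66.6667 = 575.2833°C.
In Rankine: 575.2833 × 1.8 + 491.67 = 1527.18°R.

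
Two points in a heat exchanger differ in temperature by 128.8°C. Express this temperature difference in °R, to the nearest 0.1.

231.8°R

An interval of 1°C corresponds to 1.8°R.
128.8 × 1.8 = 231.8.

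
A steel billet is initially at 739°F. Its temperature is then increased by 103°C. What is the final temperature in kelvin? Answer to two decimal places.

Initial temperature in Celsius: (739 - 32) × 5/9 = 392.7778°C.
Final Celsius temperature: 392.7778 + 103.0000 = 495.7778°C.
In kelvin: 495.7778 + 273.15 = 768.93 K.

768.93 K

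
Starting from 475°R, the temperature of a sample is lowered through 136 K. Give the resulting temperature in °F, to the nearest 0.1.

Initial temperature in Celsius: (475 - 491.67) × 5/9 = -9.2611°C.
The 136 K change is an interval; Kelvin and Celsius degrees are the same size, so ΔC = -136°C.
Final Celsius temperature: -9.2611 - 136.0000 = -145.2611°C.
In Fahrenheit: -145.2611 × 1.8 + 32 = -229.5°F.

-229.5°F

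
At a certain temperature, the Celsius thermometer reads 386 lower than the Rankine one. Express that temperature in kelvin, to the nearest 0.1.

141.1 K

Let x be the Rankine reading; then the Celsius reading is 5/9·x - 273.15.
(5/9·x - 273.15) - x = -386  ⇒  (-4/9)·x = -112.85  ⇒  x = 253.9125°R.
In Celsius: (253.9125 - 491.67) × 5/9 = -132.0875°C.
In kelvin: -132.0875 + 273.15 = 141.1 K.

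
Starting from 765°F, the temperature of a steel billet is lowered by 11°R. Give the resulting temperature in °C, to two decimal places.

401.11°C

Initial temperature in Celsius: (765 - 32) × 5/9 = 407.2222°C.
The 11°R change is an interval, so only the factor 5/9 applies: -11 × 5/9 = -6.1111°C.
Final Celsius temperature: 407.2222 - 6.1111 = 401.1111°C.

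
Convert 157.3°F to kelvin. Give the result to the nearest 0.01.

In Celsius: (157.3 - 32) × 5/9 = 69.6111°C.
In kelvin: 69.6111 + 273.15 = 342.76 K.

342.76 K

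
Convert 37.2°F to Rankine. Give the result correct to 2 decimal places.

496.87°R

In Celsius: (37.2 - 32) × 5/9 = 2.8889°C.
In Rankine: 2.8889 × 1.8 + 491.67 = 496.87°R.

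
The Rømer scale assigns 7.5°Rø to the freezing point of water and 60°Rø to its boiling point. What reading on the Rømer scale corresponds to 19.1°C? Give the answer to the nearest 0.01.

17.53°Rø

Linearly onto the Rømer scale: 7.5 + (19.1000 / 100) × (60 - 7.5) = 17.53°Rø.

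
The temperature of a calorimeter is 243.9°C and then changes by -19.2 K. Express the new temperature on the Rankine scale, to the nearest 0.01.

The 19.2 K change is an interval; Kelvin and Celsius degrees are the same size, so ΔC = -19.2°C.
Final Celsius temperature: 243.9000 - 19.2000 = 224.7000°C.
In Rankine: 224.7000 × 1.8 + 491.67 = 896.13°R.

896.13°R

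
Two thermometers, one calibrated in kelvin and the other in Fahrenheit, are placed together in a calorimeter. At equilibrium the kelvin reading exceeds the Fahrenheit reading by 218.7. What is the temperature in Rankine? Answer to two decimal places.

542.18°R

Let x be the kelvin reading; then the Fahrenheit reading is 1.8·x - 459.67.
(1.8·x - 459.67) - x = -218.7  ⇒  (0.8)·x = 240.97  ⇒  x = 301.2125 K.
In Celsius: 301.2125 - 273.15 = 28.0625°C.
In Rankine: 28.0625 × 1.8 + 491.67 = 542.18°R.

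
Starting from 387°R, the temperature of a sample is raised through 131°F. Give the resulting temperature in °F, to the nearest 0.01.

58.33°F

Initial temperature in Celsius: (387 - 491.67) × 5/9 = -58.1500°C.
The 131°F change is an interval, so only the factor 5/9 applies: +131 × 5/9 = +72.7778°C.
Final Celsius temperature: -58.1500 + 72.7778 = 14.6278°C.
In Fahrenheit: 14.6278 × 1.8 + 32 = 58.33°F.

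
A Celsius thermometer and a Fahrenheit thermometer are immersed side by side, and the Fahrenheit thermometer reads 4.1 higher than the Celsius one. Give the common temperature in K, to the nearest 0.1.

Let x be the Celsius reading; then the Fahrenheit reading is 1.8·x + 32.
(1.8·x + 32) - x = 4.1  ⇒  (0.8)·x = -27.9  ⇒  x = -34.8750°C.
In kelvin: -34.8750 + 273.15 = 238.3 K.

238.3 K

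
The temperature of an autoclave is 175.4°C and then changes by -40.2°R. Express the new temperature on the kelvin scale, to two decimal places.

The 40.2°R change is an interval, so only the factor 5/9 applies: -40.2 × 5/9 = -22.3333°C.
Final Celsius temperature: 175.4000 - 22.3333 = 153.0667°C.
In kelvin: 153.0667 + 273.15 = 426.22 K.

426.22 K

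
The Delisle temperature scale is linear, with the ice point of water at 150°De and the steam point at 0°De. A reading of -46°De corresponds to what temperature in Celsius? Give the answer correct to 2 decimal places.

130.67°C

Linear interpolation between the fixed points: C = (-46 - 150) × 100 / (0 - 150) = 130.6667°C.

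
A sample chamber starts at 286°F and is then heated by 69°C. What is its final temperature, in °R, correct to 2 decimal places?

Initial temperature in Celsius: (286 - 32) × 5/9 = 141.1111°C.
Final Celsius temperature: 141.1111 + 69.0000 = 210.1111°C.
In Rankine: 210.1111 × 1.8 + 491.67 = 869.87°R.

869.87°R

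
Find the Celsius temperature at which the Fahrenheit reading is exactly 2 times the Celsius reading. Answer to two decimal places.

Let C be the Celsius reading. The Fahrenheit reading is F = 1.8·C + 32.
Require F = 2·C: 1.8·C + 32 = 2·C.
(-0.2)·C = -32  ⇒  C = 160.00.

160.00°C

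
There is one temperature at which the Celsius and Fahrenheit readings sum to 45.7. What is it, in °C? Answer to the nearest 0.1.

Let C be the Celsius reading. The Fahrenheit reading is F = 1.8·C + 32.
Require C + F = 45.7: (2.8)·C + 32 = 45.7.
C = (45.7 - 32) / (2.8) = 4.9.

4.9°C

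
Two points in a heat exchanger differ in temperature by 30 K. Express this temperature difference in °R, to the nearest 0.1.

54.0°R

For a temperature interval the offset drops out; only the factor 1.8 applies.
30 × 1.8 = 54.0.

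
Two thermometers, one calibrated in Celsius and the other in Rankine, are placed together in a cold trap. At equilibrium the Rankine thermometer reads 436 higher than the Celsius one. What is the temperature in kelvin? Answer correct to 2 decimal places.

203.56 K

Let x be the Celsius reading; then the Rankine reading is 1.8·x + 491.67.
(1.8·x + 491.67) - x = 436  ⇒  (0.8)·x = -55.67  ⇒  x = -69.5875°C.
In kelvin: -69.5875 + 273.15 = 203.56 K.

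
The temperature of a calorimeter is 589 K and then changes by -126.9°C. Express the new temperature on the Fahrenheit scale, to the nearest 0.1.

372.1°F

Initial temperature in Celsius: 589 - 273.15 = 315.8500°C.
Final Celsius temperature: 315.8500 - 126.9000 = 188.9500°C.
In Fahrenheit: 188.9500 × 1.8 + 32 = 372.1°F.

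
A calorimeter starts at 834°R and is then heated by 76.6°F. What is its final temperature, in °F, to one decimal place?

Initial temperature in Celsius: (834 - 491.67) × 5/9 = 190.1833°C.
The 76.6°F change is an interval, so only the factor 5/9 applies: +76.6 × 5/9 = +42.5556°C.
Final Celsius temperature: 190.1833 + 42.5556 = 232.7389°C.
In Fahrenheit: 232.7389 × 1.8 + 32 = 450.9°F.

450.9°F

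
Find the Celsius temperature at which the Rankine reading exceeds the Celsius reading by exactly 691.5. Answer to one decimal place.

Let C be the Celsius reading. The Rankine reading is R = 1.8·C + 491.67.
Require R - C = 691.5: (0.8)·C + 491.67 = 691.5.
C = (691.5 - 491.67) / (0.8) = 249.8.

249.8°C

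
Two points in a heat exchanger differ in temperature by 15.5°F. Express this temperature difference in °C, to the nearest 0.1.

An interval of 1°F corresponds to 5/9°C.
15.5 × 5/9 = 8.6.

8.6°C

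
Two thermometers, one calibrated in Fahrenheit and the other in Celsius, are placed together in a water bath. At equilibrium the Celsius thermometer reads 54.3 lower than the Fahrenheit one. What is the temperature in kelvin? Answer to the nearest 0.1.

301.0 K

Let x be the Fahrenheit reading; then the Celsius reading is 5/9·x - 17.7778.
(5/9·x - 17.7778) - x = -54.3  ⇒  (-4/9)·x = -36.5222  ⇒  x = 82.1750°F.
In Celsius: (82.175 - 32) × 5/9 = 27.8750°C.
In kelvin: 27.8750 + 273.15 = 301.0 K.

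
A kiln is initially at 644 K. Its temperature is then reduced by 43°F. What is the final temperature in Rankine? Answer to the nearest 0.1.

Initial temperature in Celsius: 644 - 273.15 = 370.8500°C.
The 43°F change is an interval, so only the factor 5/9 applies: -43 × 5/9 = -23.8889°C.
Final Celsius temperature: 370.8500 - 23.8889 = 346.9611°C.
In Rankine: 346.9611 × 1.8 + 491.67 = 1116.2°R.

1116.2°R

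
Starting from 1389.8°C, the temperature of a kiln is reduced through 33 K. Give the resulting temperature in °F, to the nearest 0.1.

The 33 K change is an interval; Kelvin and Celsius degrees are the same size, so ΔC = -33°C.
Final Celsius temperature: 1389.8000 - 33.0000 = 1356.8000°C.
In Fahrenheit: 1356.8000 × 1.8 + 32 = 2474.2°F.

2474.2°F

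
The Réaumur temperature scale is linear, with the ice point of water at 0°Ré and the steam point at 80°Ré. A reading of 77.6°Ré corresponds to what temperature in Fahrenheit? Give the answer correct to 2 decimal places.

Linear interpolation between the fixed points: C = (77.6 - 0) × 100 / (80 - 0) = 97.0000°C.
Then 97.0000 × 1.8 + 32 = 206.60°F.

206.60°F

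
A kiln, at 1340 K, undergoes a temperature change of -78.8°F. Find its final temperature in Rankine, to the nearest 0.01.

2333.20°R

Initial temperature in Celsius: 1340 - 273.15 = 1066.8500°C.
The 78.8°F change is an interval, so only the factor 5/9 applies: -78.8 × 5/9 = -43.7778°C.
Final Celsius temperature: 1066.8500 - 43.7778 = 1023.0722°C.
In Rankine: 1023.0722 × 1.8 + 491.67 = 2333.20°R.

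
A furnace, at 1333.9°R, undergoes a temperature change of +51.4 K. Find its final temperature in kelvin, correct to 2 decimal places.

Initial temperature in Celsius: (1333.9 - 491.67) × 5/9 = 467.9056°C.
The 51.4 K change is an interval; Kelvin and Celsius degrees are the same size, so ΔC = +51.4°C.
Final Celsius temperature: 467.9056 + 51.4000 = 519.3056°C.
In kelvin: 519.3056 + 273.15 = 792.46 K.

792.46 K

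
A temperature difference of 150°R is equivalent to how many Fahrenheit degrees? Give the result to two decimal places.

Rankine and Fahrenheit degrees are the same size, so the interval is unchanged: 150.00.

150.00°F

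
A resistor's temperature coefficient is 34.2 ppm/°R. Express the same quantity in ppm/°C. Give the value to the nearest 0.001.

61.560 ppm/°C

Since only a temperature interval is involved, the additive offset between the scales drops out.
A change of 1°C is a change of 1.8°R, so per °C the value is 34.2 × 1.8 = 61.560.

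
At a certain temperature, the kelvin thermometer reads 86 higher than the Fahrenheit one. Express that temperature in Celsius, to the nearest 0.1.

193.9°C

Let x be the Fahrenheit reading; then the kelvin reading is 5/9·x + 255.372.
(5/9·x + 255.372) - x = 86  ⇒  (-4/9)·x = -169.372  ⇒  x = 381.0875°F.
In Celsius: (381.0875 - 32) × 5/9 = 193.9°C.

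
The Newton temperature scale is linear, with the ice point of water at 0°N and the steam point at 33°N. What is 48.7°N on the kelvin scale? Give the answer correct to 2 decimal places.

420.73 K

Linear interpolation between the fixed points: C = (48.7 - 0) × 100 / (33 - 0) = 147.5758°C.
Then 147.5758 + 273.15 = 420.73 K.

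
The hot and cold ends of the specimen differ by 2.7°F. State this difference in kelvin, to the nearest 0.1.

Only the scale ratio 5/9 matters for a change in temperature.
2.7 × 5/9 = 1.5.

1.5 K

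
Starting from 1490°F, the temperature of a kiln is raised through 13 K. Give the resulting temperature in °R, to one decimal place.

Initial temperature in Celsius: (1490 - 32) × 5/9 = 810.0000°C.
The 13 K change is an interval; Kelvin and Celsius degrees are the same size, so ΔC = +13°C.
Final Celsius temperature: 810.0000 + 13.0000 = 823.0000°C.
In Rankine: 823.0000 × 1.8 + 491.67 = 1973.1°R.

1973.1°R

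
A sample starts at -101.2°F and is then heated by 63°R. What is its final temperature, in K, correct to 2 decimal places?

234.15 K

Initial temperature in Celsius: (-101.2 - 32) × 5/9 = -74.0000°C.
The 63°R change is an interval, so only the factor 5/9 applies: +63 × 5/9 = +35.0000°C.
Final Celsius temperature: -74.0000 + 35.0000 = -39.0000°C.
In kelvin: -39.0000 + 273.15 = 234.15 K.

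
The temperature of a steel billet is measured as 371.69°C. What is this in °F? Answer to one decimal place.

In Fahrenheit: 371.6900 × 1.8 + 32 = 701.0°F.

701.0°F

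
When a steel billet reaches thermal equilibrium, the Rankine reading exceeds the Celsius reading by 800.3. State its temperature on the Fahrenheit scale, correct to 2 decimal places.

726.42°F

Let x be the Celsius reading; then the Rankine reading is 1.8·x + 491.67.
(1.8·x + 491.67) - x = 800.3  ⇒  (0.8)·x = 308.63  ⇒  x = 385.7875°C.
In Fahrenheit: 385.7875 × 1.8 + 32 = 726.42°F.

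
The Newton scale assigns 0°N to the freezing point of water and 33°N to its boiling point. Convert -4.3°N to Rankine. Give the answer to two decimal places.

Linear interpolation between the fixed points: C = (-4.3 - 0) × 100 / (33 - 0) = -13.0303°C.
Then -13.0303 × 1.8 + 491.67 = 468.22°R.

468.22°R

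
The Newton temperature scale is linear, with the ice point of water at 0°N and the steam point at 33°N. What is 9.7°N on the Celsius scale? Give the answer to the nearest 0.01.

Linear interpolation between the fixed points: C = (9.7 - 0) × 100 / (33 - 0) = 29.3939°C.

29.39°C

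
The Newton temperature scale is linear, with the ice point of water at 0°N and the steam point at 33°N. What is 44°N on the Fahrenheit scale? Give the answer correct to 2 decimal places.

Linear interpolation between the fixed points: C = (44 - 0) × 100 / (33 - 0) = 133.3333°C.
Then 133.3333 × 1.8 + 32 = 272.00°F.

272.00°F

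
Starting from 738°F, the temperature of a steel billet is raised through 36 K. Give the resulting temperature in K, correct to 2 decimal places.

701.37 K

Initial temperature in Celsius: (738 - 32) × 5/9 = 392.2222°C.
The 36 K change is an interval; Kelvin and Celsius degrees are the same size, so ΔC = +36°C.
Final Celsius temperature: 392.2222 + 36.0000 = 428.2222°C.
In kelvin: 428.2222 + 273.15 = 701.37 K.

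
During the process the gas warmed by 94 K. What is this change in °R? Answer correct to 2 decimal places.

An interval of 1 K corresponds to 1.8°R.
94 × 1.8 = 169.20.

169.20°R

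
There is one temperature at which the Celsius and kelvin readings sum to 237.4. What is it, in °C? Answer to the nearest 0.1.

-17.9°C

Let C be the Celsius reading. The kelvin reading is K = 1·C + 273.15.
Require C + K = 237.4: (2)·C + 273.15 = 237.4.
C = (237.4 - 273.15) / (2) = -17.9.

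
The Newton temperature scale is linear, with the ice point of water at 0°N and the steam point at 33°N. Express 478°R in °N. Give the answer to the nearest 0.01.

-2.51°N

First in Celsius: (478 - 491.67) × 5/9 = -7.5944°C.
Linearly onto the Newton scale: 0 + (-7.5944 / 100) × (33 - 0) = -2.51°N.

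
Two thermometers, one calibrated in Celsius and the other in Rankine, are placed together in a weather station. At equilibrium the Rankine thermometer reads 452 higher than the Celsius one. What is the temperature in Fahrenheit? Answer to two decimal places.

-57.26°F

Let x be the Celsius reading; then the Rankine reading is 1.8·x + 491.67.
(1.8·x + 491.67) - x = 452  ⇒  (0.8)·x = -39.67  ⇒  x = -49.5875°C.
In Fahrenheit: -49.5875 × 1.8 + 32 = -57.26°F.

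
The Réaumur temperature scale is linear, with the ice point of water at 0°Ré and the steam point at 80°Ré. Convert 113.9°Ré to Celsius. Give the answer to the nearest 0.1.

142.4°C

Linear interpolation between the fixed points: C = (113.9 - 0) × 100 / (80 - 0) = 142.3750°C.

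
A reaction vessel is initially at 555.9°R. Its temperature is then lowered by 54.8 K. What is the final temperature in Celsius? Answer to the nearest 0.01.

-19.12°C

Initial temperature in Celsius: (555.9 - 491.67) × 5/9 = 35.6833°C.
The 54.8 K change is an interval; Kelvin and Celsius degrees are the same size, so ΔC = -54.8°C.
Final Celsius temperature: 35.6833 - 54.8000 = -19.1167°C.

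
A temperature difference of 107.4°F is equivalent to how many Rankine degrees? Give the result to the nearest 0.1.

107.4°R

Fahrenheit and Rankine degrees are the same size, so the interval is unchanged: 107.4.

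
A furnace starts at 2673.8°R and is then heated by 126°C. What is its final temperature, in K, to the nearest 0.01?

Initial temperature in Celsius: (2673.8 - 491.67) × 5/9 = 1212.2944°C.
Final Celsius temperature: 1212.2944 + 126.0000 = 1338.2944°C.
In kelvin: 1338.2944 + 273.15 = 1611.44 K.

1611.44 K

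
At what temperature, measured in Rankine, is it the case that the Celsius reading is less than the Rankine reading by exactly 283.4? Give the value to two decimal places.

23.06°R

Let R be the Rankine reading. The Celsius reading is C = 5/9·R - 273.15.
Require C - R = -283.4: (-4/9)·R - 273.15 = -283.4.
R = (-283.4 + 273.15) / (-4/9) = 23.06.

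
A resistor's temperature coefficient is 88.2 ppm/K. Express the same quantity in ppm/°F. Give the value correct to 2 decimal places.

The quantity depends on a temperature interval, so only the ratio of degree sizes applies; the offset between the scales is irrelevant.
A change of 1°F is a change of 5/9 K, so per °F the value is 88.2 × 5/9 = 49.00.

49.00 ppm/°F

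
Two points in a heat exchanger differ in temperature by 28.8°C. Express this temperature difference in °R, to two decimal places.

51.84°R

Only the scale ratio 1.8 matters for a change in temperature.
28.8 × 1.8 = 51.84.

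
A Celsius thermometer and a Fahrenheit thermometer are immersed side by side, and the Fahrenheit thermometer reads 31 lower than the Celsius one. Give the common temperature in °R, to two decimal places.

Let x be the Celsius reading; then the Fahrenheit reading is 1.8·x + 32.
(1.8·x + 32) - x = -31  ⇒  (0.8)·x = -63  ⇒  x = -78.7500°C.
In Rankine: -78.7500 × 1.8 + 491.67 = 349.92°R.

349.92°R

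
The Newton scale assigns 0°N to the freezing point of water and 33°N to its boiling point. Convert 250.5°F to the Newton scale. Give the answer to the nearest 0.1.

40.1°N

First in Celsius: (250.5 - 32) × 5/9 = 121.3889°C.
Linearly onto the Newton scale: 0 + (121.3889 / 100) × (33 - 0) = 40.1°N.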